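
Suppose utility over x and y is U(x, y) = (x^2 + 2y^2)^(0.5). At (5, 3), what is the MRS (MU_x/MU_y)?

MRS = 5/6

For CES with ρ = 2, MRS = (1/2)·(y/x)^(-1).
At (5, 3): MRS = 5/6.
That is, one extra unit of x is worth 5/6 units of y at the margin.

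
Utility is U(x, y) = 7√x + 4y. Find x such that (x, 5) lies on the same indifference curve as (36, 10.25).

U(36, 10.25) = 83.
Set U(x, 5) = 83 and solve.
With y = 5: 7√x = 83 − 4·5 = 63, so √x = 9 and x = 81.
Check: U(81, 5) = 83.

x = 81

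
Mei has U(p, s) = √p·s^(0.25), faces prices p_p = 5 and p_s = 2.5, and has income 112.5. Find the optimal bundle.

p* = 15, s* = 15

MU_p = 0.5·p^(-0.5)·s^(0.25) and MU_s = 0.25·√p·s^(-0.75).
MRS = MU_p/MU_s = (2)·s/p.
Tangency: set MRS = p_p/p_s = 5/2.5 = 2.
So (2)·s/p = 2, i.e. s = p.
Substitute into the budget 5·p + 2.5·s = 112.5: 7.5·p = 112.5, so p* = 15.
Then s* = 15.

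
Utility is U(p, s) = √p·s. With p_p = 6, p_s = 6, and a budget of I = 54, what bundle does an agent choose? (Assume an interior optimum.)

p* = 3, s* = 6

MU_p = 0.5·p^(-0.5)·s and MU_s = √p.
MRS = MU_p/MU_s = (0.5)·s/p.
Tangency: set MRS = p_p/p_s = 6/6 = 1.
So (0.5)·s/p = 1, i.e. s = 2·p.
Substitute into the budget 6·p + 6·s = 54: 18·p = 54, so p* = 3.
Then s* = 2·3 = 6.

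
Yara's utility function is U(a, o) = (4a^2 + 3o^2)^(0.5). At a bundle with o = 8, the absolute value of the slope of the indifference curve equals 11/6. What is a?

a = 11

For CES with ρ = 2, MRS = (4/3)·(o/a)^(-1).
Setting (4/3)·(8/a)^(-1) = 11/6 gives (8/a)^(-1) = 1.375, so 8/a = 8/11 and a = 11.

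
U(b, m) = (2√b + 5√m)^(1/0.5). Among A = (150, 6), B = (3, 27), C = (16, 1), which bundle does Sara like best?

Evaluate utility at each bundle:
U(A) = 1350.000.
U(B) = 867.000.
U(C) = 169.000.
Highest utility is A, so A ≻ B ≻ C.

Bundle A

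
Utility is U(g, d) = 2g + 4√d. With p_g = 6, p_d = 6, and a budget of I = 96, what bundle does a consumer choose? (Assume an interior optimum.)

MU_g = 2, MU_d = 4/(2√d).
MRS = 2 ÷ (4/(2√d)).
Tangency: set MRS = p_g/p_d = 6/6 = 1.
MRS depends only on d: √d = 1 ⇒ √d = 1 ⇒ d* = 1.
From the budget, 6·g = 96 − 6·1 = 90, so g* = 15.

g* = 15, d* = 1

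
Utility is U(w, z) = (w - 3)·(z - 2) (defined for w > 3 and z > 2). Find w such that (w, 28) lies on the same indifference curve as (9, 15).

U(9, 15) = 78.
Set U(w, 28) = 78 and solve.
With z = 28: (28 − 2) = 26, so (w − 3) = 78/26 = 3.
So w = 3 + 3 = 6.
Check: U(6, 28) = 78.

w = 6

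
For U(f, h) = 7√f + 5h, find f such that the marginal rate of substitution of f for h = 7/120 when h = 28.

MU_f = 7/(2√f), MU_h = 5.
MRS = 7/(2√f) ÷ 5.
MRS depends only on f: 0.7/√f = 7/120 ⇒ √f = 0.7/(7/120) = 12 ⇒ f = 144.

f = 144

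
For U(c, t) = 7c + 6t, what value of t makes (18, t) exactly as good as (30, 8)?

t = 22

U(30, 8) = 258.
Set U(18, t) = 258 and solve.
7·18 + 6t = 258 ⇒ 6t = 132 ⇒ t = 22.
Check: U(18, 22) = 258.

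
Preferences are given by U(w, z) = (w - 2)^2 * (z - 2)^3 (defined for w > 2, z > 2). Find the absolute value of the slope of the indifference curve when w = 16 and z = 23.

MU_w = 2·(w−2)·(z−2)^3, MU_z = 3·(w−2)^2·(z−2)^2.
MRS = (2/3)·(z−2)/(w−2).
At (16, 23): MRS = 1.
So at (16, 23) the consumer would give up 1 units of z for one more unit of w.

MRS = 1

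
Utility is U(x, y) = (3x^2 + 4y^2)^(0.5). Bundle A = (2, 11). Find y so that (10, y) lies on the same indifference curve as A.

U depends on (x, y) only through S = 3x^2 + 4y^2, so equal utility means equal S. At (2, 11): S = 496.
With x = 10: 3·10^2 = 300, so 4y^2 = 496 − 300 = 196, i.e. y^2 = 49.
Hence y = √49 = 7.
Check: U(10, 7) = 22.2711.

y = 7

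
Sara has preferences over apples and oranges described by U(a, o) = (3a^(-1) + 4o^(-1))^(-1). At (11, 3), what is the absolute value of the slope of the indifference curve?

MRS = 27/484

For CES with ρ = -1, MRS = (3/4)·(o/a)^2.
At (11, 3): MRS = 27/484.
The indifference curve has slope −27/484 at this bundle.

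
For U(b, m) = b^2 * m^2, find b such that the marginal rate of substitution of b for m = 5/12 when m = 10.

MU_b = 2·b·m^2 and MU_m = 2·b^2·m.
MRS = MU_b/MU_m = m/b.
Substitute m = 10: MRS = 10/b. Setting 10/b = 5/12 gives b = 10/(5/12) = 24.

b = 24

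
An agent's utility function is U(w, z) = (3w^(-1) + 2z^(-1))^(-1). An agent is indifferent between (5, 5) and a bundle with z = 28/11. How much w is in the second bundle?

w = 14

U depends on (w, z) only through S = 3w^(-1) + 2z^(-1), so equal utility means equal S. At (5, 5): S = 1.
With z = 28/11: 2·(28/11)^(-1) = 11/14, so 3w^(-1) = 1 − 11/14 = 3/14, i.e. w^(-1) = 1/14.
Hence w = 1/(1/14) = 14.
Check: U(14, 28/11) = 1.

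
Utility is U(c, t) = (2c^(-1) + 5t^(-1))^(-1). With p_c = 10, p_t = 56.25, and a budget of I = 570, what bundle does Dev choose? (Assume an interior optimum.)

c* = 12, t* = 8

For CES with ρ = -1, MRS = (2/5)·(t/c)^2.
Tangency: set MRS = p_c/p_t = 10/56.25 = 8/45.
So (t/c)^2 = 4/9; taking the square root, t/c = 2/3, i.e. t = (2/3)·c.
Substitute into the budget 10·c + 56.25·t = 570: 47.5·c = 570, so c* = 12 and t* = (2/3)·12 = 8.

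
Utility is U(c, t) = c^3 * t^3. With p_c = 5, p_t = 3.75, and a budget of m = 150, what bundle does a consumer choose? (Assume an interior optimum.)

c* = 15, t* = 20

MU_c = 3·c^2·t^3 and MU_t = 3·c^3·t^2.
MRS = MU_c/MU_t = t/c.
Tangency: set MRS = p_c/p_t = 5/3.75 = 4/3.
So t/c = 4/3, i.e. t = (4/3)·c.
Substitute into the budget 5·c + 3.75·t = 150: 10·c = 150, so c* = 15.
Then t* = (4/3)·15 = 20.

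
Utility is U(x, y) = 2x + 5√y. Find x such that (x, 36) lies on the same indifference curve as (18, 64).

x = 23

U(18, 64) = 76.
Set U(x, 36) = 76 and solve.
With y = 36: √36 = 6, so 2x = 76 − 5·6 = 46 and x = 23.
Check: U(23, 36) = 76.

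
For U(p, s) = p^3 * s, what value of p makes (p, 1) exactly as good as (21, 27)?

U(21, 27) = 250047.
Set U(p, 1) = 250047 and solve.
With s = 1: p^3 = 250047/1 = 250047; taking the cube root, p = 63.
Check: U(63, 1) = 250047.

p = 63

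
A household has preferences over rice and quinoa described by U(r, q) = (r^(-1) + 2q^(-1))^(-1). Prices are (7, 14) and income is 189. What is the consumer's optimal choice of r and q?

r* = 9, q* = 9

For CES with ρ = -1, MRS = (1/2)·(q/r)^2.
Tangency: set MRS = p_r/p_q = 7/14 = 0.5.
So (q/r)^2 = 1; taking the square root, q/r = 1, i.e. q = r.
Substitute into the budget 7·r + 14·q = 189: 21·r = 189, so r* = 9 and q* = 9.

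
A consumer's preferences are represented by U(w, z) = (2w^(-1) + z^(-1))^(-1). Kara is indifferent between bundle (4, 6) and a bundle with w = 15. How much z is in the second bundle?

U depends on (w, z) only through S = 2w^(-1) + z^(-1), so equal utility means equal S. At (4, 6): S = 2/3.
With w = 15: 2·15^(-1) = 2/15, so z^(-1) = 2/3 − 2/15 = 8/15.
Hence z = 1/(8/15) = 1.875.
Check: U(15, 1.875) = 1.5.

z = 1.875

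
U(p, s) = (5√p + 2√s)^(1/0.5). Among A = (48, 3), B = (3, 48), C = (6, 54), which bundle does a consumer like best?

Bundle A

Evaluate utility at each bundle:
U(A) = 1452.000.
U(B) = 507.000.
U(C) = 726.000.
Highest utility is A, so A ≻ C ≻ B.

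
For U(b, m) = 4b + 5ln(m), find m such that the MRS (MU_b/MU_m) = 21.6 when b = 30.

MU_b = 4, MU_m = 5/m.
MRS = 4 ÷ (5/m).
MRS depends only on m: 0.8·m = 21.6 ⇒ m = 21.6/0.8 = 27.

m = 27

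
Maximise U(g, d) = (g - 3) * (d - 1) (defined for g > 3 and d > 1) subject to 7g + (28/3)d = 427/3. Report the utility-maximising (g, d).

MU_g = (d−1), MU_d = (g−3).
MRS = (d−1)/(g−3).
Tangency: set MRS = p_g/p_d = 7/(28/3) = 0.75.
So (d − 1)/(g − 3) = 0.75, i.e. (d − 1) = 0.75·(g − 3).
Rewrite the budget in excess-of-subsistence terms: 7·(g − 3) + (28/3)·(d − 1) = 427/3 − 7·3 − (28/3)·1 = 112.
Substituting, 14·(g − 3) = 112, so g − 3 = 8 and g* = 11.
Then d − 1 = 0.75·8 = 6, so d* = 7.

g* = 11, d* = 7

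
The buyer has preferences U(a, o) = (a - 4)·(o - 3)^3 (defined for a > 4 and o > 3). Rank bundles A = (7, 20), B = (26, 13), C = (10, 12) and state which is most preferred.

Evaluate utility at each bundle:
U(A) = 14739.
U(B) = 22000.
U(C) = 4374.
Highest utility is B, so B ≻ A ≻ C.

Bundle B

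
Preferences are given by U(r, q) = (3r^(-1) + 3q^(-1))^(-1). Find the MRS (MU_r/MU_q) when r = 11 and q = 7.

MRS = 49/121

For CES with ρ = -1, MRS = (q/r)^2.
At (11, 7): MRS = 49/121.
So at (11, 7) the consumer would give up 49/121 units of q for one more unit of r.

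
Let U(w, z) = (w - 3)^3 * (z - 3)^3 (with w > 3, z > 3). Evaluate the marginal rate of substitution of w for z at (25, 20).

MRS = 17/22

MU_w = 3·(w−3)^2·(z−3)^3, MU_z = 3·(w−3)^3·(z−3)^2.
MRS = (z−3)/(w−3).
At (25, 20): MRS = 17/22.
That is, one extra unit of w is worth 17/22 units of z at the margin.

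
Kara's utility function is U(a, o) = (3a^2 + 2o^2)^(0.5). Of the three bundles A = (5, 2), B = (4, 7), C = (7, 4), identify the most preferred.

Bundle C

Evaluate utility at each bundle:
U(A) = 9.110.
U(B) = 12.083.
U(C) = 13.379.
Highest utility is C, so C ≻ B ≻ A.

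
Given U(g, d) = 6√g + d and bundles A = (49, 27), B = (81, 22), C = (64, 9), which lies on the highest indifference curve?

Bundle B

Evaluate utility at each bundle:
U(A) = 69.000.
U(B) = 76.000.
U(C) = 57.000.
Highest utility is B, so B ≻ A ≻ C.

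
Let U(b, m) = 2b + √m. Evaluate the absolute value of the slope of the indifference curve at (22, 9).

MRS = 12

MU_b = 2, MU_m = 1/(2√m).
MRS = 2 ÷ (1/(2√m)).
At (22, 9): MRS = 12.
The indifference curve has slope −12 at this bundle.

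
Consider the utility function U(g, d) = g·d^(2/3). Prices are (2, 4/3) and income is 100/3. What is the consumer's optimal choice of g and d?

g* = 10, d* = 10

MU_g = d^(2/3) and MU_d = 2/3·g·d^(-1/3).
MRS = MU_g/MU_d = (1.5)·d/g.
Tangency: set MRS = p_g/p_d = 2/(4/3) = 1.5.
So (1.5)·d/g = 1.5, i.e. d = g.
Substitute into the budget 2·g + (4/3)·d = 100/3: (10/3)·g = 100/3, so g* = 10.
Then d* = 10.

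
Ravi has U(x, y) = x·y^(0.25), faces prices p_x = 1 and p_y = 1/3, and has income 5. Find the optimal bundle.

MU_x = y^(0.25) and MU_y = 0.25·x·y^(-0.75).
MRS = MU_x/MU_y = (4)·y/x.
Tangency: set MRS = p_x/p_y = 1/(1/3) = 3.
So (4)·y/x = 3, i.e. y = 0.75·x.
Substitute into the budget 1·x + (1/3)·y = 5: 1.25·x = 5, so x* = 4.
Then y* = 0.75·4 = 3.

x* = 4, y* = 3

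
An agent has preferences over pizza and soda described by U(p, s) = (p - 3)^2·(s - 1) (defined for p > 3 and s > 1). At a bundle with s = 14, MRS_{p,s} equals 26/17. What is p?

p = 20

MU_p = 2·(p−3)·(s−1), MU_s = (p−3)^2.
MRS = (2/1)·(s−1)/(p−3).
Substitute s = 14: MRS = 26/(p − 3). Setting this equal to 26/17 gives p − 3 = 26/(26/17) = 17, so p = 20.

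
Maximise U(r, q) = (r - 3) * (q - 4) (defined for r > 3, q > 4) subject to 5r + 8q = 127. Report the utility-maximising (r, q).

MU_r = (q−4), MU_q = (r−3).
MRS = (q−4)/(r−3).
Tangency: set MRS = p_r/p_q = 5/8 = 0.625.
So (q − 4)/(r − 3) = 0.625, i.e. (q − 4) = 0.625·(r − 3).
Rewrite the budget in excess-of-subsistence terms: 5·(r − 3) + 8·(q − 4) = 127 − 5·3 − 8·4 = 80.
Substituting, 10·(r − 3) = 80, so r − 3 = 8 and r* = 11.
Then q − 4 = 0.625·8 = 5, so q* = 9.

r* = 11, q* = 9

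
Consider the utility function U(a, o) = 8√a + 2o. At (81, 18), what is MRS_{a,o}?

MU_a = 8/(2√a), MU_o = 2.
MRS = 8/(2√a) ÷ 2.
At (81, 18): MRS = 2/9.
So at (81, 18) the consumer would give up 2/9 units of o for one more unit of a.

MRS = 2/9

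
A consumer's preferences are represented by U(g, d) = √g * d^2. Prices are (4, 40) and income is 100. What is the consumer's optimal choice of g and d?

MU_g = 0.5·g^(-0.5)·d^2 and MU_d = 2·√g·d.
MRS = MU_g/MU_d = (0.25)·d/g.
Tangency: set MRS = p_g/p_d = 4/40 = 0.1.
So (0.25)·d/g = 0.1, i.e. d = 0.4·g.
Substitute into the budget 4·g + 40·d = 100: 20·g = 100, so g* = 5.
Then d* = 0.4·5 = 2.

g* = 5, d* = 2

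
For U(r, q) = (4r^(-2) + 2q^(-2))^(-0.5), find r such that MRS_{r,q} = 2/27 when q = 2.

r = 6

For CES with ρ = -2, MRS = (4/2)·(q/r)^3.
Setting (4/2)·(2/r)^3 = 2/27 gives (2/r)^3 = 1/27, so 2/r = 1/3 and r = 6.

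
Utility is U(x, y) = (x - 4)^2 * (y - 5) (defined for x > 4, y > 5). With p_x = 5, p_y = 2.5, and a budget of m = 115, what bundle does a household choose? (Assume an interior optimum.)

MU_x = 2·(x−4)·(y−5), MU_y = (x−4)^2.
MRS = (2/1)·(y−5)/(x−4).
Tangency: set MRS = p_x/p_y = 5/2.5 = 2.
So (2/1)·(y − 5)/(x − 4) = 2, i.e. (y − 5) = (x − 4).
Rewrite the budget in excess-of-subsistence terms: 5·(x − 4) + 2.5·(y − 5) = 115 − 5·4 − 2.5·5 = 82.5.
Substituting, 7.5·(x − 4) = 82.5, so x − 4 = 11 and x* = 15.
Then y − 5 = 11, so y* = 16.

x* = 15, y* = 16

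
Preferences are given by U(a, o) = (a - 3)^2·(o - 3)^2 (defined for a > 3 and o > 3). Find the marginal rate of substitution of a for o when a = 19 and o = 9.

MRS = 0.375

MU_a = 2·(a−3)·(o−3)^2, MU_o = 2·(a−3)^2·(o−3).
MRS = (o−3)/(a−3).
At (19, 9): MRS = 0.375.
That is, one extra unit of a is worth 0.375 units of o at the margin.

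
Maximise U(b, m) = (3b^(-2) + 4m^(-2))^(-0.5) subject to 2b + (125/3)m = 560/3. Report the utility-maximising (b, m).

For CES with ρ = -2, MRS = (3/4)·(m/b)^3.
Tangency: set MRS = p_b/p_m = 2/(125/3) = 6/125.
So (m/b)^3 = 8/125; taking the cube root, m/b = 0.4, i.e. m = 0.4·b.
Substitute into the budget 2·b + (125/3)·m = 560/3: (56/3)·b = 560/3, so b* = 10 and m* = 0.4·10 = 4.

b* = 10, m* = 4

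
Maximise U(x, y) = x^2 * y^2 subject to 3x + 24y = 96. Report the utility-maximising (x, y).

x* = 16, y* = 2

MU_x = 2·x·y^2 and MU_y = 2·x^2·y.
MRS = MU_x/MU_y = y/x.
Tangency: set MRS = p_x/p_y = 3/24 = 0.125.
So y/x = 0.125, i.e. y = 0.125·x.
Substitute into the budget 3·x + 24·y = 96: 6·x = 96, so x* = 16.
Then y* = 0.125·16 = 2.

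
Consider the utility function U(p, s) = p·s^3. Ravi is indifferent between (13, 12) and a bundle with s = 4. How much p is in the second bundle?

p = 351

U(13, 12) = 22464.
Set U(p, 4) = 22464 and solve.
With s = 4: 4^3 = 64, so p = 22464/64 = 351.
Check: U(351, 4) = 22464.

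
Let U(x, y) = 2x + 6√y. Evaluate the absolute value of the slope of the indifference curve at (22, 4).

MRS = 4/3

MU_x = 2, MU_y = 6/(2√y).
MRS = 2 ÷ (6/(2√y)).
At (22, 4): MRS = 4/3.
The indifference curve has slope −4/3 at this bundle.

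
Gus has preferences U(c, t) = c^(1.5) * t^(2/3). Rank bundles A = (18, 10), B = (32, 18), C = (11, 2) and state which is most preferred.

Evaluate utility at each bundle:
U(A) = 354.467.
U(B) = 1243.292.
U(C) = 57.913.
Highest utility is B, so B ≻ A ≻ C.

Bundle B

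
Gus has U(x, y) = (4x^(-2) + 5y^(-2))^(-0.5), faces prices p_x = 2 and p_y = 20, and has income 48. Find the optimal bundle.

x* = 4, y* = 2

For CES with ρ = -2, MRS = (4/5)·(y/x)^3.
Tangency: set MRS = p_x/p_y = 2/20 = 0.1.
So (y/x)^3 = 0.125; taking the cube root, y/x = 0.5, i.e. y = 0.5·x.
Substitute into the budget 2·x + 20·y = 48: 12·x = 48, so x* = 4 and y* = 0.5·4 = 2.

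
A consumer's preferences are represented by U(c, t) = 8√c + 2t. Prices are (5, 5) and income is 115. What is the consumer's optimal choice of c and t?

c* = 4, t* = 19

MU_c = 8/(2√c), MU_t = 2.
MRS = 8/(2√c) ÷ 2.
Tangency: set MRS = p_c/p_t = 5/5 = 1.
MRS depends only on c: 2/√c = 1 ⇒ √c = 2/1 = 2 ⇒ c* = 4.
From the budget, 5·t = 115 − 5·4 = 95, so t* = 19.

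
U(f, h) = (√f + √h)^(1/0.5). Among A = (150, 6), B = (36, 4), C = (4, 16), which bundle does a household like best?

Bundle A

Evaluate utility at each bundle:
U(A) = 216.000.
U(B) = 64.000.
U(C) = 36.000.
Highest utility is A, so A ≻ B ≻ C.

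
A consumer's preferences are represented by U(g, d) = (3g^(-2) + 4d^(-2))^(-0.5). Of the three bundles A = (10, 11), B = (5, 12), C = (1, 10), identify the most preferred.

Bundle A

Evaluate utility at each bundle:
U(A) = 3.982.
U(B) = 2.601.
U(C) = 0.574.
Highest utility is A, so A ≻ B ≻ C.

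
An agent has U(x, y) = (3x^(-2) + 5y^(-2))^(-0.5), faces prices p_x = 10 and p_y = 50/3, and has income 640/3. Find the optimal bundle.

x* = 8, y* = 8

For CES with ρ = -2, MRS = (3/5)·(y/x)^3.
Tangency: set MRS = p_x/p_y = 10/(50/3) = 0.6.
So (y/x)^3 = 1; taking the cube root, y/x = 1, i.e. y = x.
Substitute into the budget 10·x + (50/3)·y = 640/3: (80/3)·x = 640/3, so x* = 8 and y* = 8.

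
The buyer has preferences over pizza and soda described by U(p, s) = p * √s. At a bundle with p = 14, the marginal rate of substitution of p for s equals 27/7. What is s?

MU_p = √s and MU_s = 0.5·p·s^(-0.5).
MRS = MU_p/MU_s = (2)·s/p.
Substitute p = 14: MRS = s/7. Setting s/7 = 27/7 gives s = (27/7)·7 = 27.

s = 27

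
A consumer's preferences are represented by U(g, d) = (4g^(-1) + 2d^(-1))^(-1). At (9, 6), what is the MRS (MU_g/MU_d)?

For CES with ρ = -1, MRS = (4/2)·(d/g)^2.
At (9, 6): MRS = 8/9.
That is, one extra unit of g is worth 8/9 units of d at the margin.

MRS = 8/9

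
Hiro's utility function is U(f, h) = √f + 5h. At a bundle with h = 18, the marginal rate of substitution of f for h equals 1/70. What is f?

MU_f = 1/(2√f), MU_h = 5.
MRS = 1/(2√f) ÷ 5.
MRS depends only on f: 0.1/√f = 1/70 ⇒ √f = 0.1/(1/70) = 7 ⇒ f = 49.

f = 49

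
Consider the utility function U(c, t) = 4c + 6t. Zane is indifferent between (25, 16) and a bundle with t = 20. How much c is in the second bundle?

c = 19

U(25, 16) = 196.
Set U(c, 20) = 196 and solve.
4c + 6·20 = 196 ⇒ 4c = 76 ⇒ c = 19.
Check: U(19, 20) = 196.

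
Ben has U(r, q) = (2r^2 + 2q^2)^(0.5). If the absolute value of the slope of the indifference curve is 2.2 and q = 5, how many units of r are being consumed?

For CES with ρ = 2, MRS = (q/r)^(-1).
Setting (5/r)^(-1) = 2.2 gives 5/r = 5/11 and r = 11.

r = 11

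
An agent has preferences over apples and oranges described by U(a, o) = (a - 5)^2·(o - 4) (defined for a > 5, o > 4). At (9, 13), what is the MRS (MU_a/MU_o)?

MU_a = 2·(a−5)·(o−4), MU_o = (a−5)^2.
MRS = (2/1)·(o−4)/(a−5).
At (9, 13): MRS = 4.5.
The indifference curve has slope −4.5 at this bundle.

MRS = 4.5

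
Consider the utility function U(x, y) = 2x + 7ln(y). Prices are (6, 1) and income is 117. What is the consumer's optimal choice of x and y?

x* = 16, y* = 21

MU_x = 2, MU_y = 7/y.
MRS = 2 ÷ (7/y).
Tangency: set MRS = p_x/p_y = 6/1 = 6.
MRS depends only on y: (2/7)·y = 6 ⇒ y* = 6/(2/7) = 21.
From the budget, 6·x = 117 − 1·21 = 96, so x* = 16.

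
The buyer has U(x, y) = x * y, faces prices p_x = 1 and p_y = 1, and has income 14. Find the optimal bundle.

MU_x = y and MU_y = x.
MRS = MU_x/MU_y = y/x.
Tangency: set MRS = p_x/p_y = 1/1 = 1.
So y/x = 1, i.e. y = x.
Substitute into the budget 1·x + 1·y = 14: 2·x = 14, so x* = 7.
Then y* = 7.

x* = 7, y* = 7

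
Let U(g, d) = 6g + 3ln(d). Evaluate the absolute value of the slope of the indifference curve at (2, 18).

MRS = 36

MU_g = 6, MU_d = 3/d.
MRS = 6 ÷ (3/d).
At (2, 18): MRS = 36.
So at (2, 18) the consumer would give up 36 units of d for one more unit of g.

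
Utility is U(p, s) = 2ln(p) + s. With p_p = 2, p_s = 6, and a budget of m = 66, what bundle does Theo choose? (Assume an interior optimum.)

MU_p = 2/p, MU_s = 1.
MRS = 2/p ÷ 1.
Tangency: set MRS = p_p/p_s = 2/6 = 1/3.
MRS depends only on p: 2/p = 1/3 ⇒ p* = 2/(1/3) = 6.
From the budget, 6·s = 66 − 2·6 = 54, so s* = 9.

p* = 6, s* = 9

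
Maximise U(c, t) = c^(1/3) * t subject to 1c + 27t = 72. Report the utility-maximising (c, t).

c* = 18, t* = 2

MU_c = 1/3·c^(-2/3)·t and MU_t = c^(1/3).
MRS = MU_c/MU_t = (1/3)·t/c.
Tangency: set MRS = p_c/p_t = 1/27.
So (1/3)·t/c = 1/27, i.e. t = (1/9)·c.
Substitute into the budget 1·c + 27·t = 72: 4·c = 72, so c* = 18.
Then t* = (1/9)·18 = 2.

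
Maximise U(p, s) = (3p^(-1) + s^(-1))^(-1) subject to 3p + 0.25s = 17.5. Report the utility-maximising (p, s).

For CES with ρ = -1, MRS = (3/1)·(s/p)^2.
Tangency: set MRS = p_p/p_s = 3/0.25 = 12.
So (s/p)^2 = 4; taking the square root, s/p = 2, i.e. s = 2·p.
Substitute into the budget 3·p + 0.25·s = 17.5: 3.5·p = 17.5, so p* = 5 and s* = 2·5 = 10.

p* = 5, s* = 10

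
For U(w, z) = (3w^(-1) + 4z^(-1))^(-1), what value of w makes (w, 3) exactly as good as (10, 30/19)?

w = 2

U depends on (w, z) only through S = 3w^(-1) + 4z^(-1), so equal utility means equal S. At (10, 30/19): S = 17/6.
With z = 3: 4·3^(-1) = 4/3, so 3w^(-1) = 17/6 − 4/3 = 1.5, i.e. w^(-1) = 0.5.
Hence w = 1/0.5 = 2.
Check: U(2, 3) = 0.3529.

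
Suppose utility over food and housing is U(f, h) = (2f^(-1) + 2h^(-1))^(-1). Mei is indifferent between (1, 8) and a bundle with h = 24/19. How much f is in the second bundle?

U depends on (f, h) only through S = 2f^(-1) + 2h^(-1), so equal utility means equal S. At (1, 8): S = 2.25.
With h = 24/19: 2·(24/19)^(-1) = 19/12, so 2f^(-1) = 2.25 − 19/12 = 2/3, i.e. f^(-1) = 1/3.
Hence f = 1/(1/3) = 3.
Check: U(3, 24/19) = 0.4444.

f = 3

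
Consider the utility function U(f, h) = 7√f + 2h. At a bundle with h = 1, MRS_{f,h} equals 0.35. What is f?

MU_f = 7/(2√f), MU_h = 2.
MRS = 7/(2√f) ÷ 2.
MRS depends only on f: 1.75/√f = 0.35 ⇒ √f = 1.75/0.35 = 5 ⇒ f = 25.

f = 25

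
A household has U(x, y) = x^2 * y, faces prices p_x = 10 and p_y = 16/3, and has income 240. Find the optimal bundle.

MU_x = 2·x·y and MU_y = x^2.
MRS = MU_x/MU_y = (2/1)·y/x.
Tangency: set MRS = p_x/p_y = 10/(16/3) = 1.875.
So (2/1)·y/x = 1.875, i.e. y = (15/16)·x.
Substitute into the budget 10·x + (16/3)·y = 240: 15·x = 240, so x* = 16.
Then y* = (15/16)·16 = 15.

x* = 16, y* = 15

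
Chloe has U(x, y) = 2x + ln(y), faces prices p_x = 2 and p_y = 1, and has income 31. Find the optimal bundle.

x* = 15, y* = 1

MU_x = 2, MU_y = 1/y.
MRS = 2 ÷ (1/y).
Tangency: set MRS = p_x/p_y = 2/1 = 2.
MRS depends only on y: 2·y = 2 ⇒ y* = 2/2 = 1.
From the budget, 2·x = 31 − 1·1 = 30, so x* = 15.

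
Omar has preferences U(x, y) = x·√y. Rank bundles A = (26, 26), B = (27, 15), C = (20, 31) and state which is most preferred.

Bundle A

Evaluate utility at each bundle:
U(A) = 132.575.
U(B) = 104.571.
U(C) = 111.355.
Highest utility is A, so A ≻ C ≻ B.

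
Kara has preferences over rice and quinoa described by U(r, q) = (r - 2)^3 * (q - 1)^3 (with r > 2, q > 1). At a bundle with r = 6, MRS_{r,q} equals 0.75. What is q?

q = 4

MU_r = 3·(r−2)^2·(q−1)^3, MU_q = 3·(r−2)^3·(q−1)^2.
MRS = (q−1)/(r−2).
Substitute r = 6: MRS = (q − 1)/4. Setting this equal to 0.75 gives q − 1 = 0.75·4 = 3, so q = 4.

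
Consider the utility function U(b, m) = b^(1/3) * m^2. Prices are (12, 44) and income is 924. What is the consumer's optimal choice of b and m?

b* = 11, m* = 18

MU_b = 1/3·b^(-2/3)·m^2 and MU_m = 2·b^(1/3)·m.
MRS = MU_b/MU_m = (1/6)·m/b.
Tangency: set MRS = p_b/p_m = 12/44 = 3/11.
So (1/6)·m/b = 3/11, i.e. m = (18/11)·b.
Substitute into the budget 12·b + 44·m = 924: 84·b = 924, so b* = 11.
Then m* = (18/11)·11 = 18.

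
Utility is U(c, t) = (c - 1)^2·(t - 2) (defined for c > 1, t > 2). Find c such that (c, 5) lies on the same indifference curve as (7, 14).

c = 13

U(7, 14) = 432.
Set U(c, 5) = 432 and solve.
With t = 5: (5 − 2) = 3, so (c − 1)^2 = 432/3 = 144.
Taking the square root (with c > 1): c − 1 = 12, so c = 13.
Check: U(13, 5) = 432.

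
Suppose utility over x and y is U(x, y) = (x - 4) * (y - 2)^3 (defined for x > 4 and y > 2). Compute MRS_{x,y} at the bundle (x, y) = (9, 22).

MRS = 4/3

MU_x = (y−2)^3, MU_y = 3·(x−4)·(y−2)^2.
MRS = (1/3)·(y−2)/(x−4).
At (9, 22): MRS = 4/3.
The indifference curve has slope −4/3 at this bundle.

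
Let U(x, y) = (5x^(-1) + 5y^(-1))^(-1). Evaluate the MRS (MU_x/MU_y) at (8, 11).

MRS = 121/64

For CES with ρ = -1, MRS = (y/x)^2.
At (8, 11): MRS = 121/64.
The indifference curve has slope −121/64 at this bundle.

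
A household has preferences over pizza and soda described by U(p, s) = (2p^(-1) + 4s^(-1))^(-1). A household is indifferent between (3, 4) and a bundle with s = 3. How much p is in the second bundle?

p = 6

U depends on (p, s) only through S = 2p^(-1) + 4s^(-1), so equal utility means equal S. At (3, 4): S = 5/3.
With s = 3: 4·3^(-1) = 4/3, so 2p^(-1) = 5/3 − 4/3 = 1/3, i.e. p^(-1) = 1/6.
Hence p = 1/(1/6) = 6.
Check: U(6, 3) = 0.6.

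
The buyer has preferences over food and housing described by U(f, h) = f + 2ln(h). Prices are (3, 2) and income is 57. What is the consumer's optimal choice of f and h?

MU_f = 1, MU_h = 2/h.
MRS = 1 ÷ (2/h).
Tangency: set MRS = p_f/p_h = 3/2 = 1.5.
MRS depends only on h: 0.5·h = 1.5 ⇒ h* = 1.5/0.5 = 3.
From the budget, 3·f = 57 − 2·3 = 51, so f* = 17.

f* = 17, h* = 3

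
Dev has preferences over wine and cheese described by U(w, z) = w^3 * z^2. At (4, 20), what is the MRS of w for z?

MRS = 7.5

MU_w = 3·w^2·z^2 and MU_z = 2·w^3·z.
MRS = MU_w/MU_z = (3/2)·z/w.
At (4, 20): MRS = 7.5.
That is, one extra unit of w is worth 7.5 units of z at the margin.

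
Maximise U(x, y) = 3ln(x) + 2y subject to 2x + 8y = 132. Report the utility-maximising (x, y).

MU_x = 3/x, MU_y = 2.
MRS = 3/x ÷ 2.
Tangency: set MRS = p_x/p_y = 2/8 = 0.25.
MRS depends only on x: 1.5/x = 0.25 ⇒ x* = 1.5/0.25 = 6.
From the budget, 8·y = 132 − 2·6 = 120, so y* = 15.

x* = 6, y* = 15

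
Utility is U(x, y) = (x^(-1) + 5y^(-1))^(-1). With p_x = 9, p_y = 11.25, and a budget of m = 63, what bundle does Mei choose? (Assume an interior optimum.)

x* = 2, y* = 4

For CES with ρ = -1, MRS = (1/5)·(y/x)^2.
Tangency: set MRS = p_x/p_y = 9/11.25 = 0.8.
So (y/x)^2 = 4; taking the square root, y/x = 2, i.e. y = 2·x.
Substitute into the budget 9·x + 11.25·y = 63: 31.5·x = 63, so x* = 2 and y* = 2·2 = 4.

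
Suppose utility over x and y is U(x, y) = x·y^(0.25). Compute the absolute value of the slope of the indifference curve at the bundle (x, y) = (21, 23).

MU_x = y^(0.25) and MU_y = 0.25·x·y^(-0.75).
MRS = MU_x/MU_y = (4)·y/x.
At (21, 23): MRS = 92/21.
So at (21, 23) the consumer would give up 92/21 units of y for one more unit of x.

MRS = 92/21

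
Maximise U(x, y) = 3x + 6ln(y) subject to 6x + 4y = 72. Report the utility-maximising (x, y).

x* = 10, y* = 3

MU_x = 3, MU_y = 6/y.
MRS = 3 ÷ (6/y).
Tangency: set MRS = p_x/p_y = 6/4 = 1.5.
MRS depends only on y: 0.5·y = 1.5 ⇒ y* = 1.5/0.5 = 3.
From the budget, 6·x = 72 − 4·3 = 60, so x* = 10.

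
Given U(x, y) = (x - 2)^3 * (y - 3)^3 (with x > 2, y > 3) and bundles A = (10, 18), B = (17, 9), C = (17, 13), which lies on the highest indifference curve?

Bundle C

Evaluate utility at each bundle:
U(A) = 1728000.
U(B) = 729000.
U(C) = 3375000.
Highest utility is C, so C ≻ A ≻ B.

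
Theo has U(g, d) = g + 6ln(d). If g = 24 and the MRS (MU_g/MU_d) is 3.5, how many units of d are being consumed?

d = 21

MU_g = 1, MU_d = 6/d.
MRS = 1 ÷ (6/d).
MRS depends only on d: (1/6)·d = 3.5 ⇒ d = 3.5/(1/6) = 21.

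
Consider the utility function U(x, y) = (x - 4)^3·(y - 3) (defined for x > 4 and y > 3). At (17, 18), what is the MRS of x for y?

MRS = 45/13

MU_x = 3·(x−4)^2·(y−3), MU_y = (x−4)^3.
MRS = (3/1)·(y−3)/(x−4).
At (17, 18): MRS = 45/13.
The indifference curve has slope −45/13 at this bundle.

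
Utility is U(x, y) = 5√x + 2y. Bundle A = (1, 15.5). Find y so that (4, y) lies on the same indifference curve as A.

U(1, 15.5) = 36.
Set U(4, y) = 36 and solve.
With x = 4: √4 = 2, so 2y = 36 − 5·2 = 26 and y = 13.
Check: U(4, 13) = 36.

y = 13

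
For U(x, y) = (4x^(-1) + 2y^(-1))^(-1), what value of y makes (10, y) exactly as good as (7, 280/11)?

U depends on (x, y) only through S = 4x^(-1) + 2y^(-1), so equal utility means equal S. At (7, 280/11): S = 0.65.
With x = 10: 4·10^(-1) = 0.4, so 2y^(-1) = 0.65 − 0.4 = 0.25, i.e. y^(-1) = 0.125.
Hence y = 1/0.125 = 8.
Check: U(10, 8) = 1.5385.

y = 8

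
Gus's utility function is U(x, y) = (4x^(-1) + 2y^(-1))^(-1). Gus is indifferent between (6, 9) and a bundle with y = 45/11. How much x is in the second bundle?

U depends on (x, y) only through S = 4x^(-1) + 2y^(-1), so equal utility means equal S. At (6, 9): S = 8/9.
With y = 45/11: 2·(45/11)^(-1) = 22/45, so 4x^(-1) = 8/9 − 22/45 = 0.4, i.e. x^(-1) = 0.1.
Hence x = 1/0.1 = 10.
Check: U(10, 45/11) = 1.125.

x = 10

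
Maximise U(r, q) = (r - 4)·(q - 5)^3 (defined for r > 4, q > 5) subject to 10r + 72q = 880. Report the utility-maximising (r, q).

r* = 16, q* = 10

MU_r = (q−5)^3, MU_q = 3·(r−4)·(q−5)^2.
MRS = (1/3)·(q−5)/(r−4).
Tangency: set MRS = p_r/p_q = 10/72 = 5/36.
So (1/3)·(q − 5)/(r − 4) = 5/36, i.e. (q − 5) = (5/12)·(r − 4).
Rewrite the budget in excess-of-subsistence terms: 10·(r − 4) + 72·(q − 5) = 880 − 10·4 − 72·5 = 480.
Substituting, 40·(r − 4) = 480, so r − 4 = 12 and r* = 16.
Then q − 5 = (5/12)·12 = 5, so q* = 10.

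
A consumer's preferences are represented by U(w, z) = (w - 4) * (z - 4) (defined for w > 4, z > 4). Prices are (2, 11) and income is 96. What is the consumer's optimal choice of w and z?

MU_w = (z−4), MU_z = (w−4).
MRS = (z−4)/(w−4).
Tangency: set MRS = p_w/p_z = 2/11.
So (z − 4)/(w − 4) = 2/11, i.e. (z − 4) = (2/11)·(w − 4).
Rewrite the budget in excess-of-subsistence terms: 2·(w − 4) + 11·(z − 4) = 96 − 2·4 − 11·4 = 44.
Substituting, 4·(w − 4) = 44, so w − 4 = 11 and w* = 15.
Then z − 4 = (2/11)·11 = 2, so z* = 6.

w* = 15, z* = 6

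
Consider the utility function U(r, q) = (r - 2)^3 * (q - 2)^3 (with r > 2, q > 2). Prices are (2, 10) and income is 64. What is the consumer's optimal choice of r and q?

MU_r = 3·(r−2)^2·(q−2)^3, MU_q = 3·(r−2)^3·(q−2)^2.
MRS = (q−2)/(r−2).
Tangency: set MRS = p_r/p_q = 2/10 = 0.2.
So (q − 2)/(r − 2) = 0.2, i.e. (q − 2) = 0.2·(r − 2).
Rewrite the budget in excess-of-subsistence terms: 2·(r − 2) + 10·(q − 2) = 64 − 2·2 − 10·2 = 40.
Substituting, 4·(r − 2) = 40, so r − 2 = 10 and r* = 12.
Then q − 2 = 0.2·10 = 2, so q* = 4.

r* = 12, q* = 4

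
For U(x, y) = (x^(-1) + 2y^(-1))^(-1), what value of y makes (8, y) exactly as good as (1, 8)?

y = 16/9

U depends on (x, y) only through S = x^(-1) + 2y^(-1), so equal utility means equal S. At (1, 8): S = 1.25.
With x = 8: 8^(-1) = 0.125, so 2y^(-1) = 1.25 − 0.125 = 1.125, i.e. y^(-1) = 9/16.
Hence y = 1/(9/16) = 16/9.
Check: U(8, 16/9) = 0.8.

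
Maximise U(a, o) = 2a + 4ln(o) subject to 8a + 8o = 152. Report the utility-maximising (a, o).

MU_a = 2, MU_o = 4/o.
MRS = 2 ÷ (4/o).
Tangency: set MRS = p_a/p_o = 8/8 = 1.
MRS depends only on o: 0.5·o = 1 ⇒ o* = 1/0.5 = 2.
From the budget, 8·a = 152 − 8·2 = 136, so a* = 17.

a* = 17, o* = 2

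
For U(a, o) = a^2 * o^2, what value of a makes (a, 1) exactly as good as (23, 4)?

U(23, 4) = 8464.
Set U(a, 1) = 8464 and solve.
With o = 1: 1^2 = 1, so a^2 = 8464/1 = 8464; taking the square root, a = 92.
Check: U(92, 1) = 8464.

a = 92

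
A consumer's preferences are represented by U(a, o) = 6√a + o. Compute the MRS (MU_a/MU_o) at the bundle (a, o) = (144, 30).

MU_a = 6/(2√a), MU_o = 1.
MRS = 6/(2√a) ÷ 1.
At (144, 30): MRS = 0.25.
So at (144, 30) the consumer would give up 0.25 units of o for one more unit of a.

MRS = 0.25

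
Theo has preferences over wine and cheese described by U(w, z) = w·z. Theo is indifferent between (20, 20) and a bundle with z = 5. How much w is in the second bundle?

w = 80

U(20, 20) = 400.
Set U(w, 5) = 400 and solve.
With z = 5: w = 400/5 = 80.
Check: U(80, 5) = 400.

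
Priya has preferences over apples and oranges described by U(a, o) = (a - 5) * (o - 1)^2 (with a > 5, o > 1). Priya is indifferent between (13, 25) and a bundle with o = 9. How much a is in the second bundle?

a = 77

U(13, 25) = 4608.
Set U(a, 9) = 4608 and solve.
With o = 9: (9 − 1)^2 = 64, so (a − 5) = 4608/64 = 72.
So a = 5 + 72 = 77.
Check: U(77, 9) = 4608.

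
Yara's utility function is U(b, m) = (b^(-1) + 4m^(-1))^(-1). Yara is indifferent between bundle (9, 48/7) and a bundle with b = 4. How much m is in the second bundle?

m = 9

U depends on (b, m) only through S = b^(-1) + 4m^(-1), so equal utility means equal S. At (9, 48/7): S = 25/36.
With b = 4: 4^(-1) = 0.25, so 4m^(-1) = 25/36 − 0.25 = 4/9, i.e. m^(-1) = 1/9.
Hence m = 1/(1/9) = 9.
Check: U(4, 9) = 1.44.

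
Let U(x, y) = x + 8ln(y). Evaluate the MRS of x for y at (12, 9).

MRS = 1.125

MU_x = 1, MU_y = 8/y.
MRS = 1 ÷ (8/y).
At (12, 9): MRS = 1.125.
That is, one extra unit of x is worth 1.125 units of y at the margin.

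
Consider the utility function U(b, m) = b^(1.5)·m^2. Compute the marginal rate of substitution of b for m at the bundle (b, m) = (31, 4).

MU_b = 1.5·√b·m^2 and MU_m = 2·b^(1.5)·m.
MRS = MU_b/MU_m = (0.75)·m/b.
At (31, 4): MRS = 3/31.
That is, one extra unit of b is worth 3/31 units of m at the margin.

MRS = 3/31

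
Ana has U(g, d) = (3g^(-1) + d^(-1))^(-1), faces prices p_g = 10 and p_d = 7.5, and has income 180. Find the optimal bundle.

g* = 12, d* = 8

For CES with ρ = -1, MRS = (3/1)·(d/g)^2.
Tangency: set MRS = p_g/p_d = 10/7.5 = 4/3.
So (d/g)^2 = 4/9; taking the square root, d/g = 2/3, i.e. d = (2/3)·g.
Substitute into the budget 10·g + 7.5·d = 180: 15·g = 180, so g* = 12 and d* = (2/3)·12 = 8.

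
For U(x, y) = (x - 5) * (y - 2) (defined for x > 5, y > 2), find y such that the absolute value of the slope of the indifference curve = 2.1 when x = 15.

y = 23

MU_x = (y−2), MU_y = (x−5).
MRS = (y−2)/(x−5).
Substitute x = 15: MRS = (y − 2)/10. Setting this equal to 2.1 gives y − 2 = 2.1·10 = 21, so y = 23.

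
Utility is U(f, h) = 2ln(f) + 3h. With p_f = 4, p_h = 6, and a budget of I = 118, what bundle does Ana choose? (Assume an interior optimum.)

MU_f = 2/f, MU_h = 3.
MRS = 2/f ÷ 3.
Tangency: set MRS = p_f/p_h = 4/6 = 2/3.
MRS depends only on f: (2/3)/f = 2/3 ⇒ f* = (2/3)/(2/3) = 1.
From the budget, 6·h = 118 − 4·1 = 114, so h* = 19.

f* = 1, h* = 19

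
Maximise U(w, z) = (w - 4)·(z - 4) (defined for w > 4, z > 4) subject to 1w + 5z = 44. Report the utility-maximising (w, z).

MU_w = (z−4), MU_z = (w−4).
MRS = (z−4)/(w−4).
Tangency: set MRS = p_w/p_z = 1/5 = 0.2.
So (z − 4)/(w − 4) = 0.2, i.e. (z − 4) = 0.2·(w − 4).
Rewrite the budget in excess-of-subsistence terms: 1·(w − 4) + 5·(z − 4) = 44 − 1·4 − 5·4 = 20.
Substituting, 2·(w − 4) = 20, so w − 4 = 10 and w* = 14.
Then z − 4 = 0.2·10 = 2, so z* = 6.

w* = 14, z* = 6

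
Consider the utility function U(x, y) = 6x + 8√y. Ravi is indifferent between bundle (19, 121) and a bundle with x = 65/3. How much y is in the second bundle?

y = 81

U(19, 121) = 202.
Set U(65/3, y) = 202 and solve.
With x = 65/3: 8√y = 202 − 6·65/3 = 72, so √y = 9 and y = 81.
Check: U(65/3, 81) = 202.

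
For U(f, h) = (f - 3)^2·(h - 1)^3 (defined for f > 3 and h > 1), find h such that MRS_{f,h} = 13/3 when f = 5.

h = 14

MU_f = 2·(f−3)·(h−1)^3, MU_h = 3·(f−3)^2·(h−1)^2.
MRS = (2/3)·(h−1)/(f−3).
Substitute f = 5: MRS = (h − 1)/3. Setting this equal to 13/3 gives h − 1 = (13/3)·3 = 13, so h = 14.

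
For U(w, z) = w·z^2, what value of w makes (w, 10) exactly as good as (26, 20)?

w = 104

U(26, 20) = 10400.
Set U(w, 10) = 10400 and solve.
With z = 10: 10^2 = 100, so w = 10400/100 = 104.
Check: U(104, 10) = 10400.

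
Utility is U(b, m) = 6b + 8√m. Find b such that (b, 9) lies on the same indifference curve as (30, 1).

b = 82/3

U(30, 1) = 188.
Set U(b, 9) = 188 and solve.
With m = 9: √9 = 3, so 6b = 188 − 8·3 = 164 and b = 82/3.
Check: U(82/3, 9) = 188.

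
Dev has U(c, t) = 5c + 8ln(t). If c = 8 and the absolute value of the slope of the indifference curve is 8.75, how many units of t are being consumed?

t = 14

MU_c = 5, MU_t = 8/t.
MRS = 5 ÷ (8/t).
MRS depends only on t: 0.625·t = 8.75 ⇒ t = 8.75/0.625 = 14.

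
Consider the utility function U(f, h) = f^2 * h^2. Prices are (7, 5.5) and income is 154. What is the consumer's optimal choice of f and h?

f* = 11, h* = 14

MU_f = 2·f·h^2 and MU_h = 2·f^2·h.
MRS = MU_f/MU_h = h/f.
Tangency: set MRS = p_f/p_h = 7/5.5 = 14/11.
So h/f = 14/11, i.e. h = (14/11)·f.
Substitute into the budget 7·f + 5.5·h = 154: 14·f = 154, so f* = 11.
Then h* = (14/11)·11 = 14.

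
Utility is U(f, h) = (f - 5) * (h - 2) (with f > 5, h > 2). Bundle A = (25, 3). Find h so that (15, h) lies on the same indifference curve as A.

h = 4

U(25, 3) = 20.
Set U(15, h) = 20 and solve.
With f = 15: (15 − 5) = 10, so (h − 2) = 20/10 = 2.
So h = 2 + 2 = 4.
Check: U(15, 4) = 20.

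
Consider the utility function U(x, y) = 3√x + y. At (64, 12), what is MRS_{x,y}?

MRS = 3/16

MU_x = 3/(2√x), MU_y = 1.
MRS = 3/(2√x) ÷ 1.
At (64, 12): MRS = 3/16.
That is, one extra unit of x is worth 3/16 units of y at the margin.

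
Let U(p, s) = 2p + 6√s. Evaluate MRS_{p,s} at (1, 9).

MRS = 2

MU_p = 2, MU_s = 6/(2√s).
MRS = 2 ÷ (6/(2√s)).
At (1, 9): MRS = 2.
That is, one extra unit of p is worth 2 units of s at the margin.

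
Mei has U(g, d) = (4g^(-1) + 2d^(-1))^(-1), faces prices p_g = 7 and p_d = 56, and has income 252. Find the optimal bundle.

g* = 12, d* = 3

For CES with ρ = -1, MRS = (4/2)·(d/g)^2.
Tangency: set MRS = p_g/p_d = 7/56 = 0.125.
So (d/g)^2 = 1/16; taking the square root, d/g = 0.25, i.e. d = 0.25·g.
Substitute into the budget 7·g + 56·d = 252: 21·g = 252, so g* = 12 and d* = 0.25·12 = 3.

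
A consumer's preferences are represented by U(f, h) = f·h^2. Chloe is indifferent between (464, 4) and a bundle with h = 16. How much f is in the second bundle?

f = 29

U(464, 4) = 7424.
Set U(f, 16) = 7424 and solve.
With h = 16: 16^2 = 256, so f = 7424/256 = 29.
Check: U(29, 16) = 7424.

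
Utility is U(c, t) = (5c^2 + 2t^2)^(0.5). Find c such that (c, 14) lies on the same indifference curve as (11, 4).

c = 7

U depends on (c, t) only through S = 5c^2 + 2t^2, so equal utility means equal S. At (11, 4): S = 637.
With t = 14: 2·14^2 = 392, so 5c^2 = 637 − 392 = 245, i.e. c^2 = 49.
Hence c = √49 = 7.
Check: U(7, 14) = 25.2389.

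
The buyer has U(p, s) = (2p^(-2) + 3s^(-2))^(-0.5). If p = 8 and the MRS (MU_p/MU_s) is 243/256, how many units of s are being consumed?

s = 9

For CES with ρ = -2, MRS = (2/3)·(s/p)^3.
Setting (2/3)·(s/8)^3 = 243/256 gives (s/8)^3 = 729/512, so s/8 = 1.125 and s = 9.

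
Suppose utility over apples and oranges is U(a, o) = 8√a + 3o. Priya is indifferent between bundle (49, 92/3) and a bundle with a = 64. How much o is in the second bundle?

o = 28

U(49, 92/3) = 148.
Set U(64, o) = 148 and solve.
With a = 64: √64 = 8, so 3o = 148 − 8·8 = 84 and o = 28.
Check: U(64, 28) = 148.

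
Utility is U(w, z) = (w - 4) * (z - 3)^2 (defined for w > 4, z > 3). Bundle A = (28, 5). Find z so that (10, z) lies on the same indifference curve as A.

z = 7

U(28, 5) = 96.
Set U(10, z) = 96 and solve.
With w = 10: (10 − 4) = 6, so (z − 3)^2 = 96/6 = 16.
Taking the square root (with z > 3): z − 3 = 4, so z = 7.
Check: U(10, 7) = 96.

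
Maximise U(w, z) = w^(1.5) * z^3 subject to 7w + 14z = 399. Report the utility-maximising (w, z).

MU_w = 1.5·√w·z^3 and MU_z = 3·w^(1.5)·z^2.
MRS = MU_w/MU_z = (0.5)·z/w.
Tangency: set MRS = p_w/p_z = 7/14 = 0.5.
So (0.5)·z/w = 0.5, i.e. z = w.
Substitute into the budget 7·w + 14·z = 399: 21·w = 399, so w* = 19.
Then z* = 19.

w* = 19, z* = 19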